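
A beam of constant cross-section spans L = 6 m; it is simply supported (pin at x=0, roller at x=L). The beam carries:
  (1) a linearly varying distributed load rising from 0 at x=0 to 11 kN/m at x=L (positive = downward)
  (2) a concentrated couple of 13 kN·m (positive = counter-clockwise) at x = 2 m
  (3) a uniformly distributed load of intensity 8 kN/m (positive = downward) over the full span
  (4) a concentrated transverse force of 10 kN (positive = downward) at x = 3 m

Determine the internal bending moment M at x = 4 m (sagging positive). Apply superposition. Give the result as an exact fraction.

Load 1 — triangular load w₀=11 kN/m (0→w₀ over full span):
  M_1 = w₀Lx/6 - w₀x³/(6L) = 11·6·4/6 - 11·4³/(6·6) = 220/9 kN·m
Load 2 — applied couple M₀=13 kN·m at a=2 m (b=L-a=4):
  M_2 = M₀x/L - M₀  [x>a] = 13·4/6 - 13 = -13/3 kN·m
Load 3 — uniform load w=8 kN/m over full span:
  M_3 = wx(L-x)/2 = 8·4·(6-4)/2 = 32 kN·m
Load 4 — point force P=10 kN at a=3 m (b=L-a=3):
  M_4 = Pa(L-x)/L  [x>a] = 10·3·(6-4)/6 = 10 kN·m
Superposition: M = Σ M_i = 559/9 kN·m ≈ 62.111111 kN·m

M(4) = 559/9 kN·m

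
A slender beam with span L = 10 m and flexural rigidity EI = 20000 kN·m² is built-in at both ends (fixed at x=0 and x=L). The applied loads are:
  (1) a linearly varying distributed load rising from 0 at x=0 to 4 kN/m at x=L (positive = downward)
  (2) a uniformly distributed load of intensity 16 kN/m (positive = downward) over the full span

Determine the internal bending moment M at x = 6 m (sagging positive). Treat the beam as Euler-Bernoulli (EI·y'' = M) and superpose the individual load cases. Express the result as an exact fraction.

Load 1 — triangular load w₀=4 kN/m (0→w₀ over full span):
  M_1 = 3w₀Lx/20 - w₀L²/30 - w₀x³/(6L) = 3·4·10·6/20 - 4·10²/30 - 4·6³/(6·10) = 124/15 kN·m
Load 2 — uniform load w=16 kN/m over full span:
  M_2 = wLx/2 - wL²/12 - wx²/2 = 16·10·6/2 - 16·10²/12 - 16·6²/2 = 176/3 kN·m
Superposition: M = Σ M_i = 1004/15 kN·m ≈ 66.933333 kN·m

M(6) = 1004/15 kN·m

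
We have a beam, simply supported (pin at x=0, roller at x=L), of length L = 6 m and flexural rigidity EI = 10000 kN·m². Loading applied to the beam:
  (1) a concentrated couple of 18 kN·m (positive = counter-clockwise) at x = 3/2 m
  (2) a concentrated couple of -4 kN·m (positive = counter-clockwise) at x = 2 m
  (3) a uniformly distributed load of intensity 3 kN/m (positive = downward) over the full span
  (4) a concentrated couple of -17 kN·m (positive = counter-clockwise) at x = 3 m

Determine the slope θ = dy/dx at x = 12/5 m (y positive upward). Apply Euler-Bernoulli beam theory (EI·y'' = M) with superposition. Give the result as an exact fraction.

Load 1 — applied couple M₀=18 kN·m at a=3/2 m (b=L-a=9/2):
  θ_1 = (M₀x²/(2L)-M₀(x-a)+C₁)/EI  [x>a] with C₁=M₀(3b²-L²)/(6L)=99/8 = (18·(12/5)²/(2·6)-18·((12/5)-(3/2))+(99/8))/10000 = 963/2000000 rad
Load 2 — applied couple M₀=-4 kN·m at a=2 m (b=L-a=4):
  θ_2 = (M₀x²/(2L)-M₀(x-a)+C₁)/EI  [x>a] with C₁=M₀(3b²-L²)/(6L)=-4/3 = ((-4)·(12/5)²/(2·6)-(-4)·((12/5)-2)+(-4/3))/10000 = -31/187500 rad
Load 3 — uniform load w=3 kN/m over full span:
  θ_3 = -w(L³-6Lx²+4x³)/(24EI) = -3·(6³-6·6·(12/5)²+4·(12/5)³)/(24·10000) = -999/1250000 rad
Load 4 — applied couple M₀=-17 kN·m at a=3 m (b=L-a=3):
  θ_4 = (M₀x²/(2L)+C₁)/EI  [x≤a] with C₁=M₀(3b²-L²)/(6L)=17/4 = ((-17)·(12/5)²/(2·6)+(17/4))/10000 = -391/1000000 rad
Superposition: θ = Σ θ_i = -26221/30000000 rad ≈ -0.000874 rad

θ(12/5) = -26221/30000000 rad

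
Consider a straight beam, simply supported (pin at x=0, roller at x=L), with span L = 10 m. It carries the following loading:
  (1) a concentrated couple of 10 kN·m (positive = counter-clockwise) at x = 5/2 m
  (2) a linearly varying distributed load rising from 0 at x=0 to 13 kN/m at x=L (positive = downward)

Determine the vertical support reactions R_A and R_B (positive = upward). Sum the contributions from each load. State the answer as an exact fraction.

R_A = 68/3 kN, R_B = 127/3 kN

Load 1 — applied couple M₀=10 kN·m at a=5/2 m (b=L-a=15/2):
  R_A = M₀/L = 10/10 = 1 kN
  R_B = -M₀/L = -10/10 = -1 kN
Load 2 — triangular load w₀=13 kN/m (0→w₀ over full span):
  R_A = w₀L/6 = 13·10/6 = 65/3 kN
  R_B = w₀L/3 = 13·10/3 = 130/3 kN
Superposition: R_A = 68/3 kN, R_B = 127/3 kN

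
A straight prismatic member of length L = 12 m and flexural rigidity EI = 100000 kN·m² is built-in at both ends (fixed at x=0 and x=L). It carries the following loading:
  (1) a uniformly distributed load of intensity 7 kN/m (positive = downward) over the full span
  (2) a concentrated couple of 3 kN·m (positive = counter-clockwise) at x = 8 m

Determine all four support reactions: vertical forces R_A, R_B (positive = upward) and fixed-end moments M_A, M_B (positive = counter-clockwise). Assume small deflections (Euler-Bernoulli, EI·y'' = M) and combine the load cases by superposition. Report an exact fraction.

Load 1 — uniform load w=7 kN/m over full span:
  R_A = wL/2 = 7·12/2 = 42 kN
  M_A = wL²/12 = 7·12²/12 = 84 kN·m
  R_B = wL/2 = 7·12/2 = 42 kN
  M_B = -wL²/12 = -7·12²/12 = -84 kN·m
Load 2 — applied couple M₀=3 kN·m at a=8 m (b=L-a=4):
  R_A = 6M₀ab/L³ = 6·3·8·4/12³ = 1/3 kN
  M_A = M₀b(2a-b)/L² = 3·4·(2·8-4)/12² = 1 kN·m
  R_B = -6M₀ab/L³ = -6·3·8·4/12³ = -1/3 kN
  M_B = M₀a(2b-a)/L² = 3·8·(2·4-8)/12² = 0 kN·m
Superposition: R_A = 127/3 kN, M_A = 85 kN·m, R_B = 125/3 kN, M_B = -84 kN·m

R_A = 127/3 kN, M_A = 85 kN·m, R_B = 125/3 kN, M_B = -84 kN·m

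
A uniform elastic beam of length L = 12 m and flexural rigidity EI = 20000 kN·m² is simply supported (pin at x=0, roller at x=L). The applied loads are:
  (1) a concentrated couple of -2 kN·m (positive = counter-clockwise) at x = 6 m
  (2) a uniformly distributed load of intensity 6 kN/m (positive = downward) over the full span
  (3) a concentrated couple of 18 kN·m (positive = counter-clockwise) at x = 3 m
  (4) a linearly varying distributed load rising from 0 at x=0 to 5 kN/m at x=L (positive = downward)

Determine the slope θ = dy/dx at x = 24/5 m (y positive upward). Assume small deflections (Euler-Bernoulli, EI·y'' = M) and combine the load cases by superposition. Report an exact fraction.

θ(24/5) = -90589/10000000 rad

Load 1 — applied couple M₀=-2 kN·m at a=6 m (b=L-a=6):
  θ_1 = (M₀x²/(2L)+C₁)/EI  [x≤a] with C₁=M₀(3b²-L²)/(6L)=1 = ((-2)·(24/5)²/(2·12)+1)/20000 = -23/500000 rad
Load 2 — uniform load w=6 kN/m over full span:
  θ_2 = -w(L³-6Lx²+4x³)/(24EI) = -6·(12³-6·12·(24/5)²+4·(24/5)³)/(24·20000) = -999/156250 rad
Load 3 — applied couple M₀=18 kN·m at a=3 m (b=L-a=9):
  θ_3 = (M₀x²/(2L)-M₀(x-a)+C₁)/EI  [x>a] with C₁=M₀(3b²-L²)/(6L)=99/4 = (18·(24/5)²/(2·12)-18·((24/5)-3)+(99/4))/20000 = 963/2000000 rad
Load 4 — triangular load w₀=5 kN/m (0→w₀ over full span):
  θ_4 = -w₀(7L⁴-30L²x²+15x⁴)/(360LEI) = -5·(7·12⁴-30·12²·(24/5)²+15·(24/5)⁴)/(360·12·20000) = -969/312500 rad
Superposition: θ = Σ θ_i = -90589/10000000 rad ≈ -0.009059 rad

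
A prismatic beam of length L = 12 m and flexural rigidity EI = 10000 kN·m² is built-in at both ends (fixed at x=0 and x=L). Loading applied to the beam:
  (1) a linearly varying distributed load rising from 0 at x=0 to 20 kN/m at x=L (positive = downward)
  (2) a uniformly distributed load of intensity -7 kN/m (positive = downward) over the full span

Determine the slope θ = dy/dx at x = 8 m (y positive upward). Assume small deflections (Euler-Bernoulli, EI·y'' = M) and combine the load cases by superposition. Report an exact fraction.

θ(8) = 14/5625 rad

Load 1 — triangular load w₀=20 kN/m (0→w₀ over full span):
  θ_1 = -w₀(2x(L-x)(L-2x)(x+2L)+x²(L-x)²)/(120LEI) = -20·(2·8·(12-8)·(12-2·8)·(8+2·12)+8²·(12-8)²)/(120·12·10000) = 56/5625 rad
Load 2 — uniform load w=-7 kN/m over full span:
  θ_2 = -wx(L-x)(L-2x)/(12EI) = -(-7)·8·(12-8)·(12-2·8)/(12·10000) = -14/1875 rad
Superposition: θ = Σ θ_i = 14/5625 rad ≈ 0.002489 rad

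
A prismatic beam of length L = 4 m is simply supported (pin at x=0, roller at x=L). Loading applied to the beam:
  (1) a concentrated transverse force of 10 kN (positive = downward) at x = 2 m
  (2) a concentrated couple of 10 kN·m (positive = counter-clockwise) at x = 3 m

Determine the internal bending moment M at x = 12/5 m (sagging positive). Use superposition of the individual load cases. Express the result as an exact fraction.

M(12/5) = 14 kN·m

Load 1 — point force P=10 kN at a=2 m (b=L-a=2):
  M_1 = Pa(L-x)/L  [x>a] = 10·2·(4-(12/5))/4 = 8 kN·m
Load 2 — applied couple M₀=10 kN·m at a=3 m (b=L-a=1):
  M_2 = M₀x/L  [x≤a] = 10·(12/5)/4 = 6 kN·m
Superposition: M = Σ M_i = 14 kN·m ≈ 14.000000 kN·m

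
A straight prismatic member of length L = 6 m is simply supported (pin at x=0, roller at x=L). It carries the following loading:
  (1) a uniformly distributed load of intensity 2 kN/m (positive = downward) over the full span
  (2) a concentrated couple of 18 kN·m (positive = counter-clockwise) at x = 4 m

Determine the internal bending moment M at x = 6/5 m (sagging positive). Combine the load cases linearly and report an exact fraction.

Load 1 — uniform load w=2 kN/m over full span:
  M_1 = wx(L-x)/2 = 2·(6/5)·(6-(6/5))/2 = 144/25 kN·m
Load 2 — applied couple M₀=18 kN·m at a=4 m (b=L-a=2):
  M_2 = M₀x/L  [x≤a] = 18·(6/5)/6 = 18/5 kN·m
Superposition: M = Σ M_i = 234/25 kN·m ≈ 9.360000 kN·m

M(6/5) = 234/25 kN·m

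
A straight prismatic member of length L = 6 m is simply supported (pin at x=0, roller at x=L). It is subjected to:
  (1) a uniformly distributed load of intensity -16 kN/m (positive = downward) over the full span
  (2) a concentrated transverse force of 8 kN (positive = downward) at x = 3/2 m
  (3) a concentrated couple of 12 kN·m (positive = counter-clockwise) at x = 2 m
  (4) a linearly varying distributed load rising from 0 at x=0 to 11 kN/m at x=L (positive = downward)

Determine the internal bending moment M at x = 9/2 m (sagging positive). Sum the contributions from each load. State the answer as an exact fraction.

M(9/2) = -1035/32 kN·m

Load 1 — uniform load w=-16 kN/m over full span:
  M_1 = wx(L-x)/2 = (-16)·(9/2)·(6-(9/2))/2 = -54 kN·m
Load 2 — point force P=8 kN at a=3/2 m (b=L-a=9/2):
  M_2 = Pa(L-x)/L  [x>a] = 8·(3/2)·(6-(9/2))/6 = 3 kN·m
Load 3 — applied couple M₀=12 kN·m at a=2 m (b=L-a=4):
  M_3 = M₀x/L - M₀  [x>a] = 12·(9/2)/6 - 12 = -3 kN·m
Load 4 — triangular load w₀=11 kN/m (0→w₀ over full span):
  M_4 = w₀Lx/6 - w₀x³/(6L) = 11·6·(9/2)/6 - 11·(9/2)³/(6·6) = 693/32 kN·m
Superposition: M = Σ M_i = -1035/32 kN·m ≈ -32.343750 kN·m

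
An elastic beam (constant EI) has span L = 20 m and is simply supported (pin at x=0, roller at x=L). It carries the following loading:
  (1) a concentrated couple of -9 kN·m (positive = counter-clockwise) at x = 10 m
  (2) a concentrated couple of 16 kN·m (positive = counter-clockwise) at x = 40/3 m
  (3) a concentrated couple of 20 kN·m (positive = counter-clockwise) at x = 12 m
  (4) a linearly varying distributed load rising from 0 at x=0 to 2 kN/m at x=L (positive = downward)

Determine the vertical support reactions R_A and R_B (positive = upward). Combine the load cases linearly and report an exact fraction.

Load 1 — applied couple M₀=-9 kN·m at a=10 m (b=L-a=10):
  R_A = M₀/L = (-9)/20 = -9/20 kN
  R_B = -M₀/L = -(-9)/20 = 9/20 kN
Load 2 — applied couple M₀=16 kN·m at a=40/3 m (b=L-a=20/3):
  R_A = M₀/L = 16/20 = 4/5 kN
  R_B = -M₀/L = -16/20 = -4/5 kN
Load 3 — applied couple M₀=20 kN·m at a=12 m (b=L-a=8):
  R_A = M₀/L = 20/20 = 1 kN
  R_B = -M₀/L = -20/20 = -1 kN
Load 4 — triangular load w₀=2 kN/m (0→w₀ over full span):
  R_A = w₀L/6 = 2·20/6 = 20/3 kN
  R_B = w₀L/3 = 2·20/3 = 40/3 kN
Superposition: R_A = 481/60 kN, R_B = 719/60 kN

R_A = 481/60 kN, R_B = 719/60 kN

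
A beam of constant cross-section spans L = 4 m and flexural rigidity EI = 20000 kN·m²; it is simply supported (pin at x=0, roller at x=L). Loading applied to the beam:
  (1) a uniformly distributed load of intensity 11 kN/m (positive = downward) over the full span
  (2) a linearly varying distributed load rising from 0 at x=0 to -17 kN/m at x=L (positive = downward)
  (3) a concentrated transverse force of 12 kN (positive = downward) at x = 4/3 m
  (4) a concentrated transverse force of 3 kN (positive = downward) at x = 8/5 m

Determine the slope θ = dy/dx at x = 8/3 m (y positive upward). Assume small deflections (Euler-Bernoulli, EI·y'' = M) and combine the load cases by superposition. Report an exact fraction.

θ(8/3) = 21803/37968750 rad

Load 1 — uniform load w=11 kN/m over full span:
  θ_1 = -w(L³-6Lx²+4x³)/(24EI) = -11·(4³-6·4·(8/3)²+4·(8/3)³)/(24·20000) = 143/202500 rad
Load 2 — triangular load w₀=-17 kN/m (0→w₀ over full span):
  θ_2 = -w₀(7L⁴-30L²x²+15x⁴)/(360LEI) = -(-17)·(7·4⁴-30·4²·(8/3)²+15·(8/3)⁴)/(360·4·20000) = -1547/3037500 rad
Load 3 — point force P=12 kN at a=4/3 m (b=L-a=8/3):
  θ_3 = -Pa(2L²-6Lx+3x²+a²)/(6LEI)  [x>a] = -12·(4/3)·(2·4²-6·4·(8/3)+3·(8/3)²+(4/3)²)/(6·4·20000) = 1/3375 rad
Load 4 — point force P=3 kN at a=8/5 m (b=L-a=12/5):
  θ_4 = -Pa(2L²-6Lx+3x²+a²)/(6LEI)  [x>a] = -3·(8/5)·(2·4²-6·4·(8/3)+3·(8/3)²+(8/5)²)/(6·4·20000) = 19/234375 rad
Superposition: θ = Σ θ_i = 21803/37968750 rad ≈ 0.000574 rad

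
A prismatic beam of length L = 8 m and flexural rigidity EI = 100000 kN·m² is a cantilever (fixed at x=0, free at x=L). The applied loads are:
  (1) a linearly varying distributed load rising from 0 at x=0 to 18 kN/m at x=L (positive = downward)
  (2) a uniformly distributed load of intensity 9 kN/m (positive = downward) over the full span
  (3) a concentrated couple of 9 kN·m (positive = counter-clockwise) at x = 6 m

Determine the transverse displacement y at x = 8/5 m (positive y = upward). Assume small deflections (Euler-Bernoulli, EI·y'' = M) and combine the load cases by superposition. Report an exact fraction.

y(8/5) = -367671/48828125 m

Load 1 — triangular load w₀=18 kN/m (0→w₀ over full span):
  y_1 = (w₀Lx³/12-w₀L²x²/6-w₀x⁵/(120L))/EI = (18·8·(8/5)³/12-18·8²·(8/5)²/6-18·(8/5)⁵/(120·8))/100000 = -216096/48828125 m
Load 2 — uniform load w=9 kN/m over full span:
  y_2 = -wx²(x²-4Lx+6L²)/(24EI) = -9·(8/5)²·((8/5)²-4·8·(8/5)+6·8²)/(24·100000) = -6288/1953125 m
Load 3 — applied couple M₀=9 kN·m at a=6 m (b=L-a=2):
  y_3 = M₀x²/(2EI)  [x≤a] = 9·(8/5)²/(2·100000) = 9/78125 m
Superposition: y = Σ y_i = -367671/48828125 m ≈ -0.007530 m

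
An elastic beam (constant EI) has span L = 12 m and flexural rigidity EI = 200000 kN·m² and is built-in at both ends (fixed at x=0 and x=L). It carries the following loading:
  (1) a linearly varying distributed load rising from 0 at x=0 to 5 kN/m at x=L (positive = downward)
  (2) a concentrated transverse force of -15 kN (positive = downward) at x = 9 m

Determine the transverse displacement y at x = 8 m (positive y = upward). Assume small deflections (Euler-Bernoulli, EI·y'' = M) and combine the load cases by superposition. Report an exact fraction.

Load 1 — triangular load w₀=5 kN/m (0→w₀ over full span):
  y_1 = -w₀x²(L-x)²(x+2L)/(120LEI) = -5·8²·(12-8)²·(8+2·12)/(120·12·200000) = -16/28125 m
Load 2 — point force P=-15 kN at a=9 m (b=L-a=3):
  y_2 = -Pb²x²(3aL-(3a+b)x)/(6L³EI)  [x≤a] = -(-15)·3²·8²·(3·9·12-(3·9+3)·8)/(6·12³·200000) = 7/20000 m
Superposition: y = Σ y_i = -197/900000 m ≈ -0.000219 m

y(8) = -197/900000 m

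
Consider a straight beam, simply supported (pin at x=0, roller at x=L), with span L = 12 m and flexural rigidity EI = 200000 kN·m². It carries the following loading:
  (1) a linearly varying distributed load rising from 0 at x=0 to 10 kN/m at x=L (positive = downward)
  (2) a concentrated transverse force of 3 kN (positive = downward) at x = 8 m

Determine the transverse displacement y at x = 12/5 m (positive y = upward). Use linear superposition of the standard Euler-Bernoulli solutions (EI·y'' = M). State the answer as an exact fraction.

Load 1 — triangular load w₀=10 kN/m (0→w₀ over full span):
  y_1 = -w₀x(7L⁴-10L²x²+3x⁴)/(360LEI) = -10·(12/5)·(7·12⁴-10·12²·(12/5)²+3·(12/5)⁴)/(360·12·200000) = -37152/9765625 m
Load 2 — point force P=3 kN at a=8 m (b=L-a=4):
  y_2 = -Pbx(L²-b²-x²)/(6LEI)  [x≤a] = -3·4·(12/5)·(12²-4²-(12/5)²)/(6·12·200000) = -191/781250 m
Superposition: y = Σ y_i = -79079/19531250 m ≈ -0.004049 m

y(12/5) = -79079/19531250 m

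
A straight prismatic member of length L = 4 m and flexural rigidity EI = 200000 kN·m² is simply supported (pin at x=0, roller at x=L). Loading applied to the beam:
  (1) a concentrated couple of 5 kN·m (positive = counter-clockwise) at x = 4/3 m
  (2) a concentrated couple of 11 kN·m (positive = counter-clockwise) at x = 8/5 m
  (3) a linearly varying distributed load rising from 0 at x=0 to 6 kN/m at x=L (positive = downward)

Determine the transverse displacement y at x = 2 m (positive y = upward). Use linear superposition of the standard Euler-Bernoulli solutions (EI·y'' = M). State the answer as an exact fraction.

y(2) = -367/22500000 m

Load 1 — applied couple M₀=5 kN·m at a=4/3 m (b=L-a=8/3):
  y_1 = (M₀x³/(6L)-M₀(x-a)²/2+C₁x)/EI  [x>a] with C₁=M₀(3b²-L²)/(6L)=10/9 = (5·2³/(6·4)-5·(2-(4/3))²/2+(10/9)·2)/200000 = 1/72000 m
Load 2 — applied couple M₀=11 kN·m at a=8/5 m (b=L-a=12/5):
  y_2 = (M₀x³/(6L)-M₀(x-a)²/2+C₁x)/EI  [x>a] with C₁=M₀(3b²-L²)/(6L)=44/75 = (11·2³/(6·4)-11·(2-(8/5))²/2+(44/75)·2)/200000 = 99/5000000 m
Load 3 — triangular load w₀=6 kN/m (0→w₀ over full span):
  y_3 = -w₀x(7L⁴-10L²x²+3x⁴)/(360LEI) = -6·2·(7·4⁴-10·4²·2²+3·2⁴)/(360·4·200000) = -1/20000 m
Superposition: y = Σ y_i = -367/22500000 m ≈ -0.000016 m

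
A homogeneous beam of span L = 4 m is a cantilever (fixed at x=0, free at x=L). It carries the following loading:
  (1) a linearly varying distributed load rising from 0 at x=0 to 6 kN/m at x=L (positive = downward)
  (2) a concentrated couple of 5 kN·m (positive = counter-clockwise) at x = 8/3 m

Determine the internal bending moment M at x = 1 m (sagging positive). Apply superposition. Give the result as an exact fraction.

M(1) = -61/4 kN·m

Load 1 — triangular load w₀=6 kN/m (0→w₀ over full span):
  M_1 = w₀Lx/2 - w₀L²/3 - w₀x³/(6L) = 6·4·1/2 - 6·4²/3 - 6·1³/(6·4) = -81/4 kN·m
Load 2 — applied couple M₀=5 kN·m at a=8/3 m (b=L-a=4/3):
  M_2 = M₀  [x≤a] = 5 = 5 kN·m
Superposition: M = Σ M_i = -61/4 kN·m ≈ -15.250000 kN·m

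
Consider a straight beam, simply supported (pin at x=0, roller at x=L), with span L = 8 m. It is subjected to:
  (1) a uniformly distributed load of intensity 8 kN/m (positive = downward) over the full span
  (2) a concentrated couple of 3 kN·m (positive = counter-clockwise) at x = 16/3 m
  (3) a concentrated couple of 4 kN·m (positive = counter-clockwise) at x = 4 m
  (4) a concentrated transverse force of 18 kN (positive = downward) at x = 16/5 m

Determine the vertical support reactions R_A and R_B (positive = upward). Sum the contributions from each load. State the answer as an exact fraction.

Load 1 — uniform load w=8 kN/m over full span:
  R_A = wL/2 = 8·8/2 = 32 kN
  R_B = wL/2 = 8·8/2 = 32 kN
Load 2 — applied couple M₀=3 kN·m at a=16/3 m (b=L-a=8/3):
  R_A = M₀/L = 3/8 kN
  R_B = -M₀/L = -3/8 kN
Load 3 — applied couple M₀=4 kN·m at a=4 m (b=L-a=4):
  R_A = M₀/L = 4/8 = 1/2 kN
  R_B = -M₀/L = -4/8 = -1/2 kN
Load 4 — point force P=18 kN at a=16/5 m (b=L-a=24/5):
  R_A = Pb/L = 18·(24/5)/8 = 54/5 kN
  R_B = Pa/L = 18·(16/5)/8 = 36/5 kN
Superposition: R_A = 1747/40 kN, R_B = 1533/40 kN

R_A = 1747/40 kN, R_B = 1533/40 kN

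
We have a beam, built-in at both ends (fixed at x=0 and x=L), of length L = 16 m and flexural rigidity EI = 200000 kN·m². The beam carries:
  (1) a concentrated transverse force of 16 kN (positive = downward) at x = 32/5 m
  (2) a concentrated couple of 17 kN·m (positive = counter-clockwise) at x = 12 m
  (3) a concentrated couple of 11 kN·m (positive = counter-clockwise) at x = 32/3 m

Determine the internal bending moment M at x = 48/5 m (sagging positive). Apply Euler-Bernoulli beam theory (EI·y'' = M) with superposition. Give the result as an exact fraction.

M(48/5) = 682939/30000 kN·m

Load 1 — point force P=16 kN at a=32/5 m (b=L-a=48/5):
  M_1 = Pa²(a+3b)(L-x)/L³ - Pa²b/L²  [x>a] = 16·(32/5)²·((32/5)+3·(48/5))·(16-(48/5))/16³ - 16·(32/5)²·(48/5)/16² = 7168/625 kN·m
Load 2 — applied couple M₀=17 kN·m at a=12 m (b=L-a=4):
  M_2 = R_Ax - M_A  [x≤a] with R_A=153/128, M_A=85/16 = (153/128)·(48/5) - (85/16) = 493/80 kN·m
Load 3 — applied couple M₀=11 kN·m at a=32/3 m (b=L-a=16/3):
  M_3 = R_Ax - M_A  [x≤a] with R_A=11/12, M_A=11/3 = (11/12)·(48/5) - (11/3) = 77/15 kN·m
Superposition: M = Σ M_i = 682939/30000 kN·m ≈ 22.764633 kN·m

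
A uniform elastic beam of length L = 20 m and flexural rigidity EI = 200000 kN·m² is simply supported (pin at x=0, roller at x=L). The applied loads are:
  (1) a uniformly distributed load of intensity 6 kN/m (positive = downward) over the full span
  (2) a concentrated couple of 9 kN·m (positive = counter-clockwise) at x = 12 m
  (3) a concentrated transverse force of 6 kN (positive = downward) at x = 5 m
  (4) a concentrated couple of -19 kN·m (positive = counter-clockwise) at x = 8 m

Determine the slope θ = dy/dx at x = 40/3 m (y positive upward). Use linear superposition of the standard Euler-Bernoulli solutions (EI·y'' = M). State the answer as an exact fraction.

Load 1 — uniform load w=6 kN/m over full span:
  θ_1 = -w(L³-6Lx²+4x³)/(24EI) = -6·(20³-6·20·(40/3)²+4·(40/3)³)/(24·200000) = 13/2700 rad
Load 2 — applied couple M₀=9 kN·m at a=12 m (b=L-a=8):
  θ_2 = (M₀x²/(2L)-M₀(x-a)+C₁)/EI  [x>a] with C₁=M₀(3b²-L²)/(6L)=-78/5 = (9·(40/3)²/(2·20)-9·((40/3)-12)+(-78/5))/200000 = 31/500000 rad
Load 3 — point force P=6 kN at a=5 m (b=L-a=15):
  θ_3 = -Pa(2L²-6Lx+3x²+a²)/(6LEI)  [x>a] = -6·5·(2·20²-6·20·(40/3)+3·(40/3)²+5²)/(6·20·200000) = 29/96000 rad
Load 4 — applied couple M₀=-19 kN·m at a=8 m (b=L-a=12):
  θ_4 = (M₀x²/(2L)-M₀(x-a)+C₁)/EI  [x>a] with C₁=M₀(3b²-L²)/(6L)=-76/15 = ((-19)·(40/3)²/(2·20)-(-19)·((40/3)-8)+(-76/15))/200000 = 133/2250000 rad
Superposition: θ = Σ θ_i = 113141/21600000 rad ≈ 0.005238 rad

θ(40/3) = 113141/21600000 rad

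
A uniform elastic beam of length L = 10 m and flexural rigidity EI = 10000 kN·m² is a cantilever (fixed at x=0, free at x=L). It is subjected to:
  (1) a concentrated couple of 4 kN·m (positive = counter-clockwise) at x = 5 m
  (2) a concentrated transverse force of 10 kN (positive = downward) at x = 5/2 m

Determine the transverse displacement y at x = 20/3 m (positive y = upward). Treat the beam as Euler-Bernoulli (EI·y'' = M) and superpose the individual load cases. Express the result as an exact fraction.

Load 1 — applied couple M₀=4 kN·m at a=5 m (b=L-a=5):
  y_1 = M₀a(2x-a)/(2EI)  [x>a] = 4·5·(2·(20/3)-5)/(2·10000) = 1/120 m
Load 2 — point force P=10 kN at a=5/2 m (b=L-a=15/2):
  y_2 = -Pa²(3x-a)/(6EI)  [x>a] = -10·(5/2)²·(3·(20/3)-(5/2))/(6·10000) = -7/384 m
Superposition: y = Σ y_i = -19/1920 m ≈ -0.009896 m

y(20/3) = -19/1920 m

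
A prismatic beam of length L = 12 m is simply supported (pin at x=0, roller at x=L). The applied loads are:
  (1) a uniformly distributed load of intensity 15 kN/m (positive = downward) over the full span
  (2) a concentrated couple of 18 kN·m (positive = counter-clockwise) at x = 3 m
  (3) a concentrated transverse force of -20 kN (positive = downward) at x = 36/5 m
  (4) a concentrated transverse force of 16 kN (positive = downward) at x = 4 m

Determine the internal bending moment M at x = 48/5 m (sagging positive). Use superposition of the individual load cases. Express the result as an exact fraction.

Load 1 — uniform load w=15 kN/m over full span:
  M_1 = wx(L-x)/2 = 15·(48/5)·(12-(48/5))/2 = 864/5 kN·m
Load 2 — applied couple M₀=18 kN·m at a=3 m (b=L-a=9):
  M_2 = M₀x/L - M₀  [x>a] = 18·(48/5)/12 - 18 = -18/5 kN·m
Load 3 — point force P=-20 kN at a=36/5 m (b=L-a=24/5):
  M_3 = Pa(L-x)/L  [x>a] = (-20)·(36/5)·(12-(48/5))/12 = -144/5 kN·m
Load 4 — point force P=16 kN at a=4 m (b=L-a=8):
  M_4 = Pa(L-x)/L  [x>a] = 16·4·(12-(48/5))/12 = 64/5 kN·m
Superposition: M = Σ M_i = 766/5 kN·m ≈ 153.200000 kN·m

M(48/5) = 766/5 kN·m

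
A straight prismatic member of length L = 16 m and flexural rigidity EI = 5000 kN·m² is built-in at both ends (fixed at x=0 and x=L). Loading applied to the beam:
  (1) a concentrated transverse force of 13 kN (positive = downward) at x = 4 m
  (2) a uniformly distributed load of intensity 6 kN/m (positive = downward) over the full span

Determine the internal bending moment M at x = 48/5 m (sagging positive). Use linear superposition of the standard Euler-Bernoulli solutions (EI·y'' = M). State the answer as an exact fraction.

M(48/5) = 5957/100 kN·m

Load 1 — point force P=13 kN at a=4 m (b=L-a=12):
  M_1 = Pa²(a+3b)(L-x)/L³ - Pa²b/L²  [x>a] = 13·4²·(4+3·12)·(16-(48/5))/16³ - 13·4²·12/16² = 13/4 kN·m
Load 2 — uniform load w=6 kN/m over full span:
  M_2 = wLx/2 - wL²/12 - wx²/2 = 6·16·(48/5)/2 - 6·16²/12 - 6·(48/5)²/2 = 1408/25 kN·m
Superposition: M = Σ M_i = 5957/100 kN·m ≈ 59.570000 kN·m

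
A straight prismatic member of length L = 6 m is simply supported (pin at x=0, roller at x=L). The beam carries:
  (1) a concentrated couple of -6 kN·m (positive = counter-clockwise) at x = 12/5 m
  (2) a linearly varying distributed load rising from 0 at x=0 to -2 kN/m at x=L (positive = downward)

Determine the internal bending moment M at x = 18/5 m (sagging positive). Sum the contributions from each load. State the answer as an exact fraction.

Load 1 — applied couple M₀=-6 kN·m at a=12/5 m (b=L-a=18/5):
  M_1 = M₀x/L - M₀  [x>a] = (-6)·(18/5)/6 - (-6) = 12/5 kN·m
Load 2 — triangular load w₀=-2 kN/m (0→w₀ over full span):
  M_2 = w₀Lx/6 - w₀x³/(6L) = (-2)·6·(18/5)/6 - (-2)·(18/5)³/(6·6) = -576/125 kN·m
Superposition: M = Σ M_i = -276/125 kN·m ≈ -2.208000 kN·m

M(18/5) = -276/125 kN·m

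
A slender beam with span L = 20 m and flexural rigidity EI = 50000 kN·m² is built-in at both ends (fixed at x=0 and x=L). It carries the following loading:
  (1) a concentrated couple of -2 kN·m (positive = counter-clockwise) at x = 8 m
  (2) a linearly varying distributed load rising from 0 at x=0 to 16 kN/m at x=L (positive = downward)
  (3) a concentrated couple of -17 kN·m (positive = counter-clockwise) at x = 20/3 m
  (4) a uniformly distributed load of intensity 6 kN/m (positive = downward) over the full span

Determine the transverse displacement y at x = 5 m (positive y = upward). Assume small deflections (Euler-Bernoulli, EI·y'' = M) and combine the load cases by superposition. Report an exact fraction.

Load 1 — applied couple M₀=-2 kN·m at a=8 m (b=L-a=12):
  y_1 = (R_Ax³/6 - M_Ax²/2)/EI  [x≤a] with R_A=-18/125, M_A=-6/25 = ((-18/125)·5³/6 - (-6/25)·5²/2)/50000 = 0 m
Load 2 — triangular load w₀=16 kN/m (0→w₀ over full span):
  y_2 = -w₀x²(L-x)²(x+2L)/(120LEI) = -16·5²·(20-5)²·(5+2·20)/(120·20·50000) = -27/800 m
Load 3 — applied couple M₀=-17 kN·m at a=20/3 m (b=L-a=40/3):
  y_3 = (R_Ax³/6 - M_Ax²/2)/EI  [x≤a] with R_A=-17/15, M_A=0 = ((-17/15)·5³/6 - 0·5²/2)/50000 = -17/36000 m
Load 4 — uniform load w=6 kN/m over full span:
  y_4 = -wx²(L-x)²/(24EI) = -6·5²·(20-5)²/(24·50000) = -9/320 m
Superposition: y = Σ y_i = -4489/72000 m ≈ -0.062347 m

y(5) = -4489/72000 m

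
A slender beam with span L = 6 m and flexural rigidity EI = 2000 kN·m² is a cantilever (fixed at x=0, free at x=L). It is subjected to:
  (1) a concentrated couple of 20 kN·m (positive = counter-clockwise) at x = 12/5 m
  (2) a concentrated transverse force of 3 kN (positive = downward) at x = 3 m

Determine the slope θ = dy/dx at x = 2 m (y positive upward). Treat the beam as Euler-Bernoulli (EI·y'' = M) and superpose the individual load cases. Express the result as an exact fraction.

Load 1 — applied couple M₀=20 kN·m at a=12/5 m (b=L-a=18/5):
  θ_1 = M₀x/EI  [x≤a] = 20·2/2000 = 1/50 rad
Load 2 — point force P=3 kN at a=3 m (b=L-a=3):
  θ_2 = -Px(2a-x)/(2EI)  [x≤a] = -3·2·(2·3-2)/(2·2000) = -3/500 rad
Superposition: θ = Σ θ_i = 7/500 rad ≈ 0.014000 rad

θ(2) = 7/500 rad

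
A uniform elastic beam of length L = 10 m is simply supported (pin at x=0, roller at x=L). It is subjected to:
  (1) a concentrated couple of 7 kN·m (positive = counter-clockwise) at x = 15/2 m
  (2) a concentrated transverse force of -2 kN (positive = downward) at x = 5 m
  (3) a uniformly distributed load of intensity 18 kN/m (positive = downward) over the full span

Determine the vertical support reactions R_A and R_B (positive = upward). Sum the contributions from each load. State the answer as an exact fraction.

R_A = 897/10 kN, R_B = 883/10 kN

Load 1 — applied couple M₀=7 kN·m at a=15/2 m (b=L-a=5/2):
  R_A = M₀/L = 7/10 kN
  R_B = -M₀/L = -7/10 kN
Load 2 — point force P=-2 kN at a=5 m (b=L-a=5):
  R_A = Pb/L = (-2)·5/10 = -1 kN
  R_B = Pa/L = (-2)·5/10 = -1 kN
Load 3 — uniform load w=18 kN/m over full span:
  R_A = wL/2 = 18·10/2 = 90 kN
  R_B = wL/2 = 18·10/2 = 90 kN
Superposition: R_A = 897/10 kN, R_B = 883/10 kN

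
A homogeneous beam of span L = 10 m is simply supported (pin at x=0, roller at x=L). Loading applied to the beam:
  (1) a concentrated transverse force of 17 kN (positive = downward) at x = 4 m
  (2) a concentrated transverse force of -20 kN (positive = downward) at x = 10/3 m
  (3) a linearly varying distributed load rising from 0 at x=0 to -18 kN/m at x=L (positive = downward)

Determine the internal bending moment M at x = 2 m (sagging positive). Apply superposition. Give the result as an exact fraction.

M(2) = -958/15 kN·m

Load 1 — point force P=17 kN at a=4 m (b=L-a=6):
  M_1 = Pbx/L  [x≤a] = 17·6·2/10 = 102/5 kN·m
Load 2 — point force P=-20 kN at a=10/3 m (b=L-a=20/3):
  M_2 = Pbx/L  [x≤a] = (-20)·(20/3)·2/10 = -80/3 kN·m
Load 3 — triangular load w₀=-18 kN/m (0→w₀ over full span):
  M_3 = w₀Lx/6 - w₀x³/(6L) = (-18)·10·2/6 - (-18)·2³/(6·10) = -288/5 kN·m
Superposition: M = Σ M_i = -958/15 kN·m ≈ -63.866667 kN·m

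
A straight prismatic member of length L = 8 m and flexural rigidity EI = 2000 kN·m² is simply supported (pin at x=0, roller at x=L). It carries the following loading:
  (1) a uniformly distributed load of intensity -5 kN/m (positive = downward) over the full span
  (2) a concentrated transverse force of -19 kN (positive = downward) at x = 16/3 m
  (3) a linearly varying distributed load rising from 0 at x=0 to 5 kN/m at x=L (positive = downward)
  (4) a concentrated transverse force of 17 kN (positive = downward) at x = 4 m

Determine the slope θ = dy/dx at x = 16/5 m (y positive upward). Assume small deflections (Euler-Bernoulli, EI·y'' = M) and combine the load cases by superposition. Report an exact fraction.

Load 1 — uniform load w=-5 kN/m over full span:
  θ_1 = -w(L³-6Lx²+4x³)/(24EI) = -(-5)·(8³-6·8·(16/5)²+4·(16/5)³)/(24·2000) = 148/9375 rad
Load 2 — point force P=-19 kN at a=16/3 m (b=L-a=8/3):
  θ_2 = -Pb(L²-b²-3x²)/(6LEI)  [x≤a] = -(-19)·(8/3)·(8²-(8/3)²-3·(16/5)²)/(6·8·2000) = 3496/253125 rad
Load 3 — triangular load w₀=5 kN/m (0→w₀ over full span):
  θ_3 = -w₀(7L⁴-30L²x²+15x⁴)/(360LEI) = -5·(7·8⁴-30·8²·(16/5)²+15·(16/5)⁴)/(360·8·2000) = -1292/140625 rad
Load 4 — point force P=17 kN at a=4 m (b=L-a=4):
  θ_4 = -Pb(L²-b²-3x²)/(6LEI)  [x≤a] = -17·4·(8²-4²-3·(16/5)²)/(6·8·2000) = -153/12500 rad
Superposition: θ = Σ θ_i = 41363/5062500 rad ≈ 0.008170 rad

θ(16/5) = 41363/5062500 rad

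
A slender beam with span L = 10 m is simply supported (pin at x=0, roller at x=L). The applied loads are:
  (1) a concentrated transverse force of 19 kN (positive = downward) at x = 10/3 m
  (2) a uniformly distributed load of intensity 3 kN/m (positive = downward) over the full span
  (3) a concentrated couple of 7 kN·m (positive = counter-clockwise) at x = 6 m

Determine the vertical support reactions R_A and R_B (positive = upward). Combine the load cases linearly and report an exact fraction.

Load 1 — point force P=19 kN at a=10/3 m (b=L-a=20/3):
  R_A = Pb/L = 19·(20/3)/10 = 38/3 kN
  R_B = Pa/L = 19·(10/3)/10 = 19/3 kN
Load 2 — uniform load w=3 kN/m over full span:
  R_A = wL/2 = 3·10/2 = 15 kN
  R_B = wL/2 = 3·10/2 = 15 kN
Load 3 — applied couple M₀=7 kN·m at a=6 m (b=L-a=4):
  R_A = M₀/L = 7/10 kN
  R_B = -M₀/L = -7/10 kN
Superposition: R_A = 851/30 kN, R_B = 619/30 kN

R_A = 851/30 kN, R_B = 619/30 kN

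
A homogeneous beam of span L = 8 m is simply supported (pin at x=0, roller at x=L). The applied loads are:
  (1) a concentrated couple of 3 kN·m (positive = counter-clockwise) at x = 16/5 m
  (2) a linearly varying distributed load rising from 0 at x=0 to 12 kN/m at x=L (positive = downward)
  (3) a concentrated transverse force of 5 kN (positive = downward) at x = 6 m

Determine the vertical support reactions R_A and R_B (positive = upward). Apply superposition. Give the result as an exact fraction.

R_A = 141/8 kN, R_B = 283/8 kN

Load 1 — applied couple M₀=3 kN·m at a=16/5 m (b=L-a=24/5):
  R_A = M₀/L = 3/8 kN
  R_B = -M₀/L = -3/8 kN
Load 2 — triangular load w₀=12 kN/m (0→w₀ over full span):
  R_A = w₀L/6 = 12·8/6 = 16 kN
  R_B = w₀L/3 = 12·8/3 = 32 kN
Load 3 — point force P=5 kN at a=6 m (b=L-a=2):
  R_A = Pb/L = 5·2/8 = 5/4 kN
  R_B = Pa/L = 5·6/8 = 15/4 kN
Superposition: R_A = 141/8 kN, R_B = 283/8 kN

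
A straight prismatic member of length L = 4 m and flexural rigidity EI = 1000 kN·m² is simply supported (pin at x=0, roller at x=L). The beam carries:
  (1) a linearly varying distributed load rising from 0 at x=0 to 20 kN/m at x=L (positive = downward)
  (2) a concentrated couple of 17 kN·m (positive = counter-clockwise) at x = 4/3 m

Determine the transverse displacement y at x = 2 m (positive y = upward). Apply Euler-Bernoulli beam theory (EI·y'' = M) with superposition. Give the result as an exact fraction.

y(2) = -43/1800 m

Load 1 — triangular load w₀=20 kN/m (0→w₀ over full span):
  y_1 = -w₀x(7L⁴-10L²x²+3x⁴)/(360LEI) = -20·2·(7·4⁴-10·4²·2²+3·2⁴)/(360·4·1000) = -1/30 m
Load 2 — applied couple M₀=17 kN·m at a=4/3 m (b=L-a=8/3):
  y_2 = (M₀x³/(6L)-M₀(x-a)²/2+C₁x)/EI  [x>a] with C₁=M₀(3b²-L²)/(6L)=34/9 = (17·2³/(6·4)-17·(2-(4/3))²/2+(34/9)·2)/1000 = 17/1800 m
Superposition: y = Σ y_i = -43/1800 m ≈ -0.023889 m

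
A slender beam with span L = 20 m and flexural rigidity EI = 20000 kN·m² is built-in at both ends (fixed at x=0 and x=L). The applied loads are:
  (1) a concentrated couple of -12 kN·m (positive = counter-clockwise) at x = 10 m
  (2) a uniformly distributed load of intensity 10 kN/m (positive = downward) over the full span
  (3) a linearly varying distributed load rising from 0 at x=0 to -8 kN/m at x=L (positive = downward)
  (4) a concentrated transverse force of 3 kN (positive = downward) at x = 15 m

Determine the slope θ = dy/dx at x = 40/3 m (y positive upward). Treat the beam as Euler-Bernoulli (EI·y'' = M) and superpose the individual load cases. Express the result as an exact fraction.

Load 1 — applied couple M₀=-12 kN·m at a=10 m (b=L-a=10):
  θ_1 = (R_Ax²/2 - M_Ax - M₀(x-a))/EI  [x>a] with R_A=-9/10, M_A=-3 = ((-9/10)·(40/3)²/2 - (-3)·(40/3) - (-12)·((40/3)-10))/20000 = 0 rad
Load 2 — uniform load w=10 kN/m over full span:
  θ_2 = -wx(L-x)(L-2x)/(12EI) = -10·(40/3)·(20-(40/3))·(20-2·(40/3))/(12·20000) = 2/81 rad
Load 3 — triangular load w₀=-8 kN/m (0→w₀ over full span):
  θ_3 = -w₀(2x(L-x)(L-2x)(x+2L)+x²(L-x)²)/(120LEI) = -(-8)·(2·(40/3)·(20-(40/3))·(20-2·(40/3))·((40/3)+2·20)+(40/3)²·(20-(40/3))²)/(120·20·20000) = -56/6075 rad
Load 4 — point force P=3 kN at a=15 m (b=L-a=5):
  θ_4 = -Pb²x(2aL-(3a+b)x)/(2L³EI)  [x≤a] = -3·5²·(40/3)·(2·15·20-(3·15+5)·(40/3))/(2·20³·20000) = 1/4800 rad
Superposition: θ = Σ θ_i = 6097/388800 rad ≈ 0.015682 rad

θ(40/3) = 6097/388800 rad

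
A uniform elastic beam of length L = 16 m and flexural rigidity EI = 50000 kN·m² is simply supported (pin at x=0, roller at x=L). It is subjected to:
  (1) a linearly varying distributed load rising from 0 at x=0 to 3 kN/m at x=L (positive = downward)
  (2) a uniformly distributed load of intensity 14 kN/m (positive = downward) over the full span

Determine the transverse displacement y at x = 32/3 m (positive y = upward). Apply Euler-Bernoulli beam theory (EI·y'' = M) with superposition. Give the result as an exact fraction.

Load 1 — triangular load w₀=3 kN/m (0→w₀ over full span):
  y_1 = -w₀x(7L⁴-10L²x²+3x⁴)/(360LEI) = -3·(32/3)·(7·16⁴-10·16²·(32/3)²+3·(32/3)⁴)/(360·16·50000) = -17408/759375 m
Load 2 — uniform load w=14 kN/m over full span:
  y_2 = -wx(L³-2Lx²+x³)/(24EI) = -14·(32/3)·(16³-2·16·(32/3)²+(32/3)³)/(24·50000) = -157696/759375 m
Superposition: y = Σ y_i = -19456/84375 m ≈ -0.230590 m

y(32/3) = -19456/84375 m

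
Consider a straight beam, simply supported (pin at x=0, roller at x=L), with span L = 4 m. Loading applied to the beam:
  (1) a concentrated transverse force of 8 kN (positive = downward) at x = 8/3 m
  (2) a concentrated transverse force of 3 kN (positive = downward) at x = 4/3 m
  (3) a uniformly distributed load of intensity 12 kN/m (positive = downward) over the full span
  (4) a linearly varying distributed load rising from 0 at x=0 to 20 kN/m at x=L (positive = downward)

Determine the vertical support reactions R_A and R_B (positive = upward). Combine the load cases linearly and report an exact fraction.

R_A = 42 kN, R_B = 57 kN

Load 1 — point force P=8 kN at a=8/3 m (b=L-a=4/3):
  R_A = Pb/L = 8·(4/3)/4 = 8/3 kN
  R_B = Pa/L = 8·(8/3)/4 = 16/3 kN
Load 2 — point force P=3 kN at a=4/3 m (b=L-a=8/3):
  R_A = Pb/L = 3·(8/3)/4 = 2 kN
  R_B = Pa/L = 3·(4/3)/4 = 1 kN
Load 3 — uniform load w=12 kN/m over full span:
  R_A = wL/2 = 12·4/2 = 24 kN
  R_B = wL/2 = 12·4/2 = 24 kN
Load 4 — triangular load w₀=20 kN/m (0→w₀ over full span):
  R_A = w₀L/6 = 20·4/6 = 40/3 kN
  R_B = w₀L/3 = 20·4/3 = 80/3 kN
Superposition: R_A = 42 kN, R_B = 57 kN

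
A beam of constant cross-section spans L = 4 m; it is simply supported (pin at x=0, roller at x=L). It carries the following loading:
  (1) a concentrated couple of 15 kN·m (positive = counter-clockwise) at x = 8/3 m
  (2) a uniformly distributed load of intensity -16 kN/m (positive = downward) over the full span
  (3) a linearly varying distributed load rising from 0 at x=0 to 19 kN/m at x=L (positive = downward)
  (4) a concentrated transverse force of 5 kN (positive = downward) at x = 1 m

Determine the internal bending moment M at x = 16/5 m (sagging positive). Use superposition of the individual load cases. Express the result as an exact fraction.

Load 1 — applied couple M₀=15 kN·m at a=8/3 m (b=L-a=4/3):
  M_1 = M₀x/L - M₀  [x>a] = 15·(16/5)/4 - 15 = -3 kN·m
Load 2 — uniform load w=-16 kN/m over full span:
  M_2 = wx(L-x)/2 = (-16)·(16/5)·(4-(16/5))/2 = -512/25 kN·m
Load 3 — triangular load w₀=19 kN/m (0→w₀ over full span):
  M_3 = w₀Lx/6 - w₀x³/(6L) = 19·4·(16/5)/6 - 19·(16/5)³/(6·4) = 1824/125 kN·m
Load 4 — point force P=5 kN at a=1 m (b=L-a=3):
  M_4 = Pa(L-x)/L  [x>a] = 5·1·(4-(16/5))/4 = 1 kN·m
Superposition: M = Σ M_i = -986/125 kN·m ≈ -7.888000 kN·m

M(16/5) = -986/125 kN·m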